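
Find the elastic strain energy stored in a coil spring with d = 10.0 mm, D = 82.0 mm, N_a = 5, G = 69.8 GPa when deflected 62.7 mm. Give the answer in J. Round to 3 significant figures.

k = Gd⁴/(8D³N_a) = (69.8×10³)(10.0⁴)/(8·82.0³·5) = 31.649 N/mm
U = ½kδ² = 0.5 × 31.649 × 62.7² = 62210 N·mm = 62.21 J

62.2 J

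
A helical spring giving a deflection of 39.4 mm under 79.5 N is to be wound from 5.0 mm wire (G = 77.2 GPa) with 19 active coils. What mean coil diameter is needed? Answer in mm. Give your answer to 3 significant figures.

Required rate k = F/δ = 79.5/39.4 = 2.0178 N/mm
D = (Gd⁴/(8N_a·k))^(1/3) = (77.2×10³·5.0⁴/(8·19·2.0178))^(1/3)
  = (157320)^(1/3) = 53.9835 mm

54.0 mm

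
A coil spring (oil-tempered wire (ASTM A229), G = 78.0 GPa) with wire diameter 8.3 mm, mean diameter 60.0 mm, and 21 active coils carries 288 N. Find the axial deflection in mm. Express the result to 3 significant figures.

k = Gd⁴/(8D³N_a) = (78.0×10³)(8.3⁴)/(8·60.0³·21) = 10.201 N/mm
δ = F/k = 288 / 10.201 = 28.232 mm

28.2 mm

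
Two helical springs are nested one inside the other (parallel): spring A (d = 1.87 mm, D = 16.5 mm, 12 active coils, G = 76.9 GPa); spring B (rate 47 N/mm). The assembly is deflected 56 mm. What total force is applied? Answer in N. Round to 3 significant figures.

k_A = Gd⁴/(8D³N_a) = (76.9×10³)(1.87⁴)/(8·16.5³·12) = 2.1806 N/mm
Parallel: k_eq = 2.1806 + 47 = 49.181 N/mm
F = k_eq·δ = 49.181·56 = 2754.1 N

2750 N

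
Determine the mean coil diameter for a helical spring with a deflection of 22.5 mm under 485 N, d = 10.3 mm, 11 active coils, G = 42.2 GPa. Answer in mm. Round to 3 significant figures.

63.0 mm

Required rate k = F/δ = 485/22.5 = 21.556 N/mm
D = (Gd⁴/(8N_a·k))^(1/3) = (42.2×10³·10.3⁴/(8·11·21.556))^(1/3)
  = (250391)^(1/3) = 63.0289 mm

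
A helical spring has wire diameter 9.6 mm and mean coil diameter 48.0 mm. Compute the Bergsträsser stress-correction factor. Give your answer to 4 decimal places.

C = D/d = 48.0/9.6 = 5.0000
K_B = (4C+2)/(4C−3) = 22.000/17.000 = 1.2941

1.2941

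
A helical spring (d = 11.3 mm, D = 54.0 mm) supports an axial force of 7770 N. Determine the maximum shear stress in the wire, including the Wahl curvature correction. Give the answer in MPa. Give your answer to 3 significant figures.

983 MPa

Spring index C = D/d = 54.0/11.3 = 4.7788
K_W = (4C−1)/(4C−4) + 0.615/C = 18.115/15.115 + 0.1287 = 1.3272
τ₀ = 8FD/(πd³) = 8·7770·54.0/(π·11.3³) = 3.35664e+06/4533 = 740.49 MPa
τ_max = K·τ₀ = 1.3272 × 740.49 = 982.76 MPa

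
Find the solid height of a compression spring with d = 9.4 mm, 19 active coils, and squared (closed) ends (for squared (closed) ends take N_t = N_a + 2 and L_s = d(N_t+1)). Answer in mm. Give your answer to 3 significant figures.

squared (closed) ends: N_t = N_a + 2 = 19 + 2 = 21
L_s = d·(N_t+1) = 9.4 × 22 = 206.8 mm

207 mm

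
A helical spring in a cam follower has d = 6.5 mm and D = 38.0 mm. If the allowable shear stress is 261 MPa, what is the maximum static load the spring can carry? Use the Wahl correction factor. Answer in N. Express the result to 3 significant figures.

588 N

C = D/d = 38.0/6.5 = 5.8462
K_W = (4C−1)/(4C−4) + 0.615/C = 22.385/19.385 + 0.1052 = 1.2600
τ_max = K·8FD/(πd³) → F_max = τ_allow·πd³/(8DK)
F_max = 261·π·6.5³/(8·38.0·1.2600) = 2.2518e+05/383.03 = 587.9 N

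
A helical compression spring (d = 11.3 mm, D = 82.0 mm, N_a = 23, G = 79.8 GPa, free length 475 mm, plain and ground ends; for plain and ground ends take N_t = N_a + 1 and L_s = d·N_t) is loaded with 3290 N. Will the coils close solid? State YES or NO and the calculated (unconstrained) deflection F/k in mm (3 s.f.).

k = Gd⁴/(8D³N_a) = (79.8×10³)(11.3⁴)/(8·82.0³·23) = 12.825 N/mm
N_t = 24; L_s = 11.3·24 = 271.2 mm; δ_solid = L₀ − L_s = 475 − 271.2 = 203.8 mm
δ = F/k = 3290/12.825 = 256.53 mm
δ ≥ δ_solid → spring goes solid

YES, δ = 257 mm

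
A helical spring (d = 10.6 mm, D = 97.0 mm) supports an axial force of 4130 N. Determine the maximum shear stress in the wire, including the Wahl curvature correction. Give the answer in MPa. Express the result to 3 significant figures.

993 MPa

Spring index C = D/d = 97.0/10.6 = 9.1509
K_W = (4C−1)/(4C−4) + 0.615/C = 35.604/32.604 + 0.0672 = 1.1592
τ₀ = 8FD/(πd³) = 8·4130·97.0/(π·10.6³) = 3.20488e+06/3741.7 = 856.53 MPa
τ_max = K·τ₀ = 1.1592 × 856.53 = 992.91 MPa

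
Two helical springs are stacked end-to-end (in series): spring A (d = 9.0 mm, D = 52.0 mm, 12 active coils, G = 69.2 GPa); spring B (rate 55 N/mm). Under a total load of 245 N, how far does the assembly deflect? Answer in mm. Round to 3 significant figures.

11.7 mm

k_A = Gd⁴/(8D³N_a) = (69.2×10³)(9.0⁴)/(8·52.0³·12) = 33.635 N/mm
Series: 1/k_eq = 1/33.635 + 1/55 = 0.047913; k_eq = 20.871 N/mm
δ = F/k_eq = 245/20.871 = 11.739 mm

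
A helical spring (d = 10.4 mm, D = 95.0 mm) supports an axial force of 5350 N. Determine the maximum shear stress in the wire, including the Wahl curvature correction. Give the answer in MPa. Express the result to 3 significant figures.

1330 MPa

Spring index C = D/d = 95.0/10.4 = 9.1346
K_W = (4C−1)/(4C−4) + 0.615/C = 35.538/32.538 + 0.0673 = 1.1595
τ₀ = 8FD/(πd³) = 8·5350·95.0/(π·10.4³) = 4.066e+06/3533.9 = 1150.6 MPa
τ_max = K·τ₀ = 1.1595 × 1150.6 = 1334.1 MPa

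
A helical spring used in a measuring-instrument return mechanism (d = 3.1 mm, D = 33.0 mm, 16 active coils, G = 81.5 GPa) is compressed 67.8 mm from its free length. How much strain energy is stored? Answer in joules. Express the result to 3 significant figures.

3.76 J

k = Gd⁴/(8D³N_a) = (81.5×10³)(3.1⁴)/(8·33.0³·16) = 1.6363 N/mm
U = ½kδ² = 0.5 × 1.6363 × 67.8² = 3760.8 N·mm = 3.7608 J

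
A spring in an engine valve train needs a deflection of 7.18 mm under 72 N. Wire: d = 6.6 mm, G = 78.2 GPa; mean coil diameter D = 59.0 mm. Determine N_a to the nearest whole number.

Required rate k = F/δ = 72/7.18 = 10.028 N/mm
N_a = Gd⁴/(8D³k) = (78.2×10³ × 6.6⁴)/(8 × 59.0³ × 10.028)
    = 1.48382e+08 / 1.64761e+07 = 9.006 → 9 coils

9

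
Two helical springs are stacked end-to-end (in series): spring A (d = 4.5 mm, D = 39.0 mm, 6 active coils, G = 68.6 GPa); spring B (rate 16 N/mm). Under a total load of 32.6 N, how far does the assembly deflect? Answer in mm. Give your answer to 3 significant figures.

5.34 mm

k_A = Gd⁴/(8D³N_a) = (68.6×10³)(4.5⁴)/(8·39.0³·6) = 9.8796 N/mm
Series: 1/k_eq = 1/9.8796 + 1/16 = 0.16372; k_eq = 6.108 N/mm
δ = F/k_eq = 32.6/6.108 = 5.3372 mm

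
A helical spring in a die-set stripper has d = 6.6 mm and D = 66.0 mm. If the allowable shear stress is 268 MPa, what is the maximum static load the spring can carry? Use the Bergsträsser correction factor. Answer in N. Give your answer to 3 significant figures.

C = D/d = 66.0/6.6 = 10.0000
K_B = (4C+2)/(4C−3) = 42.000/37.000 = 1.1351
τ_max = K·8FD/(πd³) → F_max = τ_allow·πd³/(8DK)
F_max = 268·π·6.6³/(8·66.0·1.1351) = 2.4206e+05/599.35 = 403.86 N

404 N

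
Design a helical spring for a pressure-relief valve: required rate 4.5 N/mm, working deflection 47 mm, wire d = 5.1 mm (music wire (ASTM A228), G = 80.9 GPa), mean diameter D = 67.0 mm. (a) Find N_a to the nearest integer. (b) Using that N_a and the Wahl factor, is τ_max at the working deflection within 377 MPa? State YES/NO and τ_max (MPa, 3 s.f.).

N_a = Gd⁴/(8D³k) = (80.9×10³)(5.1⁴)/(8·67.0³·4.5) = 5.055 → N_a = 5
Actual rate k = Gd⁴/(8D³·5) = 4.5493 N/mm
Working load F = kδ = 4.5493·47 = 213.82 N
C = 67.0/5.1 = 13.1373; K_W = (4C−1)/(4C−4)+0.615/C = 1.1086
τ_max = K_W·8FD/(πd³) = 1.1086·275.01 = 304.88 MPa
τ_max ≤ 377 MPa → acceptable

(a) 5 coils; (b) YES, τ_max = 305 MPa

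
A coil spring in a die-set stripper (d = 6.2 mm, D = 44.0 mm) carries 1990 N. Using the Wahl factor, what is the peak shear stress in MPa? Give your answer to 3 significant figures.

1130 MPa

Spring index C = D/d = 44.0/6.2 = 7.0968
K_W = (4C−1)/(4C−4) + 0.615/C = 27.387/24.387 + 0.0867 = 1.2097
τ₀ = 8FD/(πd³) = 8·1990·44.0/(π·6.2³) = 700480/748.73 = 935.56 MPa
τ_max = K·τ₀ = 1.2097 × 935.56 = 1131.7 MPa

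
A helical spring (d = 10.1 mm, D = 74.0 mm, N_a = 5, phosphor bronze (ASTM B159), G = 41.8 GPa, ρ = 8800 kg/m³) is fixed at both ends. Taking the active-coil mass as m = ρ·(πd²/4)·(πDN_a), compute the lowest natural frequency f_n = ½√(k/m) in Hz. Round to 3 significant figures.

k = Gd⁴/(8D³N_a) = (41.8×10³)(10.1⁴)/(8·74.0³·5) = 26.835 N/mm = 26835 N/m
Wire length L = πDN_a = π·74.0·5 = 1162.4 mm
m = ρ·(πd²/4)·L = 8800 × 80.118×10⁻⁶ m² × 1.1624 m = 0.81953 kg
f_n = ½√(k/m) = 0.5·√(26835/0.81953) = 0.5·√(32745) = 90.477 Hz

90.5 Hz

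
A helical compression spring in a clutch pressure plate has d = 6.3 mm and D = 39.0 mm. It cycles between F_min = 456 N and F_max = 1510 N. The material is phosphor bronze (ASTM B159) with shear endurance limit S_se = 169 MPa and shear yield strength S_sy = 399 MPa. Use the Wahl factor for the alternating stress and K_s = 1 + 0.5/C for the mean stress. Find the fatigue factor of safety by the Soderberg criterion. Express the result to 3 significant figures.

0.385

C = D/d = 39.0/6.3 = 6.1905; K_W = (4C−1)/(4C−4)+0.615/C = 1.2438; K_s = 1+0.5/C = 1.0808
F_a = (F_max−F_min)/2 = 527 N; F_m = (F_max+F_min)/2 = 983 N
τ_a = K_W·8F_aD/(πd³) = 1.2438 × 209.31 = 260.35 MPa
τ_m = K_s·8F_mD/(πd³) = 1.0808 × 390.42 = 421.96 MPa
Soderberg: 1/n_f = τ_a/S_se + τ_m/S_sy = 260.35/169 + 421.96/399 = 1.54054 + 1.05754 = 2.5981
n_f = 1/2.5981 = 0.3849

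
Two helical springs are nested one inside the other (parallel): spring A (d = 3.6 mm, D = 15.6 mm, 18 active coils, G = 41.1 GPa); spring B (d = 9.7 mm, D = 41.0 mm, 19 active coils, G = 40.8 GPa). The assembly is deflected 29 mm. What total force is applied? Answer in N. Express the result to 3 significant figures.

1370 N

k_A = Gd⁴/(8D³N_a) = (41.1×10³)(3.6⁴)/(8·15.6³·18) = 12.627 N/mm
k_B = Gd⁴/(8D³N_a) = (40.8×10³)(9.7⁴)/(8·41.0³·19) = 34.479 N/mm
Parallel: k_eq = 12.627 + 34.479 = 47.106 N/mm
F = k_eq·δ = 47.106·29 = 1366.1 N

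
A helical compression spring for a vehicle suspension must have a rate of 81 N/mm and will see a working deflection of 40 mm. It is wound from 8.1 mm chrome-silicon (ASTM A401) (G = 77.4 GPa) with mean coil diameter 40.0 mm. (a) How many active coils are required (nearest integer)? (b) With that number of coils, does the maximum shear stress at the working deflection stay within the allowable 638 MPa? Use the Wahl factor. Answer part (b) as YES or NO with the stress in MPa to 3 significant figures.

(a) 8 coils; (b) NO, τ_max = 820 MPa

N_a = Gd⁴/(8D³k) = (77.4×10³)(8.1⁴)/(8·40.0³·81) = 8.034 → N_a = 8
Actual rate k = Gd⁴/(8D³·8) = 81.343 N/mm
Working load F = kδ = 81.343·40 = 3253.7 N
C = 40.0/8.1 = 4.9383; K_W = (4C−1)/(4C−4)+0.615/C = 1.3150
τ_max = K_W·8FD/(πd³) = 1.3150·623.63 = 820.06 MPa
τ_max > 638 MPa → exceeds allowable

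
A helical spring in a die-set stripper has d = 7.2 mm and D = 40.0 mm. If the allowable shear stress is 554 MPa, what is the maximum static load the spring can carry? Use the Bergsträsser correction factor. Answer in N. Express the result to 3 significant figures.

C = D/d = 40.0/7.2 = 5.5556
K_B = (4C+2)/(4C−3) = 24.222/19.222 = 1.2601
τ_max = K·8FD/(πd³) → F_max = τ_allow·πd³/(8DK)
F_max = 554·π·7.2³/(8·40.0·1.2601) = 6.4962e+05/403.24 = 1611 N

1610 N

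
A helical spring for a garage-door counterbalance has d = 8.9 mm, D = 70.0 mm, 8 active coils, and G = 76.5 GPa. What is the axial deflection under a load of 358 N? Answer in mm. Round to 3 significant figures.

16.4 mm

k = Gd⁴/(8D³N_a) = (76.5×10³)(8.9⁴)/(8·70.0³·8) = 21.865 N/mm
δ = F/k = 358 / 21.865 = 16.373 mm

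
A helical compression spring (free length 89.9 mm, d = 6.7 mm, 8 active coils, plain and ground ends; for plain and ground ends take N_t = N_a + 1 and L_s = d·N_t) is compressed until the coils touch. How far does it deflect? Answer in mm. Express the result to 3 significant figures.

N_t = 9; L_s = 6.7·9 = 60.3 mm
δ_solid = L₀ − L_s = 89.9 − 60.3 = 29.6 mm

29.6 mm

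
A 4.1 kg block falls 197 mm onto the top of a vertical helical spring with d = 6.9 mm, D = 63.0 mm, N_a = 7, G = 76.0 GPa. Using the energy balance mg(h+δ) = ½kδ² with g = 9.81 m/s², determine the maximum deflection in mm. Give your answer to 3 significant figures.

k = Gd⁴/(8D³N_a) = (76.0×10³)(6.9⁴)/(8·63.0³·7) = 12.303 N/mm
W = mg = 4.1 × 9.81 = 40.221 N
½kδ² − Wδ − Wh = 0 → δ = (W + √(W² + 2kWh))/k
δ = (40.221 + √(1617.7 + 194962))/12.303 = (40.221 + 443.37)/12.303 = 39.308 mm

39.3 mm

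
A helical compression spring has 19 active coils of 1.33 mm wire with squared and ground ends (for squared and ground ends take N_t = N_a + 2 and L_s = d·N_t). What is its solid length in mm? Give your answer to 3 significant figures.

27.9 mm

squared and ground ends: N_t = N_a + 2 = 19 + 2 = 21
L_s = d·N_t = 1.33 × 21 = 27.93 mm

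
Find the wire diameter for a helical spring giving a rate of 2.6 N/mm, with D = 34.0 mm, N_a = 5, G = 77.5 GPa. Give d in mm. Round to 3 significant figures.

d = (8D³N_a·k / G)^(1/4) = (8·34.0³·5·2.6 / (77.5×10³))^0.25
  = (52.743)^0.25 = 2.6949 mm

2.69 mm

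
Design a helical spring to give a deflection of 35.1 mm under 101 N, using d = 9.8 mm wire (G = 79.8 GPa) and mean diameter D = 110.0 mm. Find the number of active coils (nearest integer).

24

Required rate k = F/δ = 101/35.1 = 2.8775 N/mm
N_a = Gd⁴/(8D³k) = (79.8×10³ × 9.8⁴)/(8 × 110.0³ × 2.8775)
    = 7.3605e+08 / 3.06395e+07 = 24.02 → 24 coils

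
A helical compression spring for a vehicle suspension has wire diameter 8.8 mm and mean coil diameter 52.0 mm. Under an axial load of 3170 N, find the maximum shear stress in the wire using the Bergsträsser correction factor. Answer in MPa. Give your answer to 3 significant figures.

Spring index C = D/d = 52.0/8.8 = 5.9091
K_B = (4C+2)/(4C−3) = 25.636/20.636 = 1.2423
τ₀ = 8FD/(πd³) = 8·3170·52.0/(π·8.8³) = 1.31872e+06/2140.9 = 615.96 MPa
τ_max = K·τ₀ = 1.2423 × 615.96 = 765.21 MPa

765 MPa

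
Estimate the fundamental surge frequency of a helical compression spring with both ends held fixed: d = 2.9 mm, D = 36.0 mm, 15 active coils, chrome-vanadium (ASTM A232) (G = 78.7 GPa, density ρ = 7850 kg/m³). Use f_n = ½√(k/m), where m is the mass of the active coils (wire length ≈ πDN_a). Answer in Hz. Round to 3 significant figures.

53.2 Hz

k = Gd⁴/(8D³N_a) = (78.7×10³)(2.9⁴)/(8·36.0³·15) = 0.99421 N/mm = 994.21 N/m
Wire length L = πDN_a = π·36.0·15 = 1696.5 mm
m = ρ·(πd²/4)·L = 7850 × 6.6052×10⁻⁶ m² × 1.6965 m = 0.087963 kg
f_n = ½√(k/m) = 0.5·√(994.21/0.087963) = 0.5·√(11303) = 53.157 Hz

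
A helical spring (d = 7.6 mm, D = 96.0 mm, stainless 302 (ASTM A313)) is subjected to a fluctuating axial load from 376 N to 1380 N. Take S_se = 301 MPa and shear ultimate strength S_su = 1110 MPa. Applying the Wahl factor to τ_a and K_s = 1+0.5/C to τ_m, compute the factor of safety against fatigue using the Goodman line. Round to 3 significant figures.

C = D/d = 96.0/7.6 = 12.6316; K_W = (4C−1)/(4C−4)+0.615/C = 1.1132; K_s = 1+0.5/C = 1.0396
F_a = (F_max−F_min)/2 = 502 N; F_m = (F_max+F_min)/2 = 878 N
τ_a = K_W·8F_aD/(πd³) = 1.1132 × 279.56 = 311.2 MPa
τ_m = K_s·8F_mD/(πd³) = 1.0396 × 488.95 = 508.31 MPa
Goodman: 1/n_f = τ_a/S_se + τ_m/S_su = 311.2/301 + 508.31/1110 = 1.03388 + 0.45793 = 1.4918
n_f = 1/1.4918 = 0.6703

0.670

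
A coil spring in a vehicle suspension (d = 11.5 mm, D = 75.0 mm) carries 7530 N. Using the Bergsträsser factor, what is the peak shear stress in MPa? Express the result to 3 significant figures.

Spring index C = D/d = 75.0/11.5 = 6.5217
K_B = (4C+2)/(4C−3) = 28.087/23.087 = 1.2166
τ₀ = 8FD/(πd³) = 8·7530·75.0/(π·11.5³) = 4.518e+06/4778 = 945.59 MPa
τ_max = K·τ₀ = 1.2166 × 945.59 = 1150.4 MPa

1150 MPa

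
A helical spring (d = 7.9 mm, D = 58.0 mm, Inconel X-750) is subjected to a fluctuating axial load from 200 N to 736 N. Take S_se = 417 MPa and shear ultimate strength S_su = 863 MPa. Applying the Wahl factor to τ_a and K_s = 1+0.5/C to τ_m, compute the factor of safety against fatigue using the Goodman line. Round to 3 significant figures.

2.47

C = D/d = 58.0/7.9 = 7.3418; K_W = (4C−1)/(4C−4)+0.615/C = 1.2020; K_s = 1+0.5/C = 1.0681
F_a = (F_max−F_min)/2 = 268 N; F_m = (F_max+F_min)/2 = 468 N
τ_a = K_W·8F_aD/(πd³) = 1.2020 × 80.283 = 96.502 MPa
τ_m = K_s·8F_mD/(πd³) = 1.0681 × 140.2 = 149.74 MPa
Goodman: 1/n_f = τ_a/S_se + τ_m/S_su = 96.502/417 + 149.74/863 = 0.23142 + 0.17351 = 0.40493
n_f = 1/0.40493 = 2.47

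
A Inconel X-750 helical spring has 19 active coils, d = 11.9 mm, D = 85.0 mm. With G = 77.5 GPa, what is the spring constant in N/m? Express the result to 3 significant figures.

16600 N/m

k = Gd⁴/(8D³N_a) = (77.5×10³ × 11.9⁴) / (8 × 85.0³ × 19)
  = 1.55414e+09 / 9.3347e+07 = 16.649 N/mm = 16649 N/m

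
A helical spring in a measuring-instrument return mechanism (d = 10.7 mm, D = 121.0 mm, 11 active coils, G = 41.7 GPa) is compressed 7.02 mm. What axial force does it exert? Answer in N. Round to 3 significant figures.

k = Gd⁴/(8D³N_a) = (41.7×10³)(10.7⁴)/(8·121.0³·11) = 3.5062 N/mm
F = k·δ = 3.5062 × 7.02 = 24.613 N

24.6 N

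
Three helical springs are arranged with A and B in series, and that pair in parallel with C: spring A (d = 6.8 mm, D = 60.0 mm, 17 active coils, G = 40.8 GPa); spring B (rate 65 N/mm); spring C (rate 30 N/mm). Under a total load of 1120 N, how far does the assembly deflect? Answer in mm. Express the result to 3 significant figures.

k_A = Gd⁴/(8D³N_a) = (40.8×10³)(6.8⁴)/(8·60.0³·17) = 2.9696 N/mm
Springs A,B series: k_AB = 1/(1/2.9696+1/65) = 2.8399 N/mm; parallel with C: k_eq = 2.8399+30 = 32.84 N/mm
δ = F/k_eq = 1120/32.84 = 34.105 mm

34.1 mm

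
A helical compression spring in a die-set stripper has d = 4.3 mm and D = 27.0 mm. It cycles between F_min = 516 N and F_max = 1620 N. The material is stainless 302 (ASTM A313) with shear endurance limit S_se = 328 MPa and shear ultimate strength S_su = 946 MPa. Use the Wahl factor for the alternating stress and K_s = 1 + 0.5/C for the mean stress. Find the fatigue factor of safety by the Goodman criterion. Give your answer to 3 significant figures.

0.350

C = D/d = 27.0/4.3 = 6.2791; K_W = (4C−1)/(4C−4)+0.615/C = 1.2400; K_s = 1+0.5/C = 1.0796
F_a = (F_max−F_min)/2 = 552 N; F_m = (F_max+F_min)/2 = 1068 N
τ_a = K_W·8F_aD/(πd³) = 1.2400 × 477.35 = 591.92 MPa
τ_m = K_s·8F_mD/(πd³) = 1.0796 × 923.57 = 997.11 MPa
Goodman: 1/n_f = τ_a/S_se + τ_m/S_su = 591.92/328 + 997.11/946 = 1.80464 + 1.05403 = 2.8587
n_f = 1/2.8587 = 0.3498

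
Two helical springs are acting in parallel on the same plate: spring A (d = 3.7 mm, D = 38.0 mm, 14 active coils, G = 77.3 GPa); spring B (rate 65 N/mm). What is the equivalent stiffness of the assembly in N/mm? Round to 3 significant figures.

67.4 N/mm

k_A = Gd⁴/(8D³N_a) = (77.3×10³)(3.7⁴)/(8·38.0³·14) = 2.3573 N/mm
Parallel: k_eq = 2.3573 + 65 = 67.357 N/mm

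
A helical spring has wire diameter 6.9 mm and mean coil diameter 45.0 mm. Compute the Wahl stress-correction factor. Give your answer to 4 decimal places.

C = D/d = 45.0/6.9 = 6.5217
K_W = (4C−1)/(4C−4) + 0.615/C = 25.087/22.087 + 0.0943 = 1.2301

1.2301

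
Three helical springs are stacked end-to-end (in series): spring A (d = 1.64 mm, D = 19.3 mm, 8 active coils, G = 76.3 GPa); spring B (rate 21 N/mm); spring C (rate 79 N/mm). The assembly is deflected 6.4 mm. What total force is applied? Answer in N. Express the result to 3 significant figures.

7.16 N

k_A = Gd⁴/(8D³N_a) = (76.3×10³)(1.64⁴)/(8·19.3³·8) = 1.1996 N/mm
Series: 1/k_eq = 1/1.1996 + 1/21 + 1/79 = 0.89387; k_eq = 1.1187 N/mm
F = k_eq·δ = 1.1187·6.4 = 7.1599 N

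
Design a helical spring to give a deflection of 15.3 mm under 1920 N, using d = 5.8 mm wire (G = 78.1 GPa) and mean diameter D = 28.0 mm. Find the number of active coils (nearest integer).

4

Required rate k = F/δ = 1920/15.3 = 125.49 N/mm
N_a = Gd⁴/(8D³k) = (78.1×10³ × 5.8⁴)/(8 × 28.0³ × 125.49)
    = 8.83818e+07 / 2.20381e+07 = 4.01 → 4 coils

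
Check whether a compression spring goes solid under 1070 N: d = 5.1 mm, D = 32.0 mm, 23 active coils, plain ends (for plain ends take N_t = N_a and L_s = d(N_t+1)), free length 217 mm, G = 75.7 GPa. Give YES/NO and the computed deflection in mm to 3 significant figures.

YES, δ = 126 mm

k = Gd⁴/(8D³N_a) = (75.7×10³)(5.1⁴)/(8·32.0³·23) = 8.4939 N/mm
N_t = 23; L_s = 5.1·24 = 122.4 mm; δ_solid = L₀ − L_s = 217 − 122.4 = 94.6 mm
δ = F/k = 1070/8.4939 = 125.97 mm
δ ≥ δ_solid → spring goes solid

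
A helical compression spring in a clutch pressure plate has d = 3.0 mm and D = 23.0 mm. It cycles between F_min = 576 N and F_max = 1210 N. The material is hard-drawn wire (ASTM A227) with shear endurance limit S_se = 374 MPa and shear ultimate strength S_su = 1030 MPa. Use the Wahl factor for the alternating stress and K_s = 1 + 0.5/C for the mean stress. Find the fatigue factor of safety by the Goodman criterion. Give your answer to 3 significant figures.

C = D/d = 23.0/3.0 = 7.6667; K_W = (4C−1)/(4C−4)+0.615/C = 1.1927; K_s = 1+0.5/C = 1.0652
F_a = (F_max−F_min)/2 = 317 N; F_m = (F_max+F_min)/2 = 893 N
τ_a = K_W·8F_aD/(πd³) = 1.1927 × 687.64 = 820.16 MPa
τ_m = K_s·8F_mD/(πd³) = 1.0652 × 1937.1 = 2063.4 MPa
Goodman: 1/n_f = τ_a/S_se + τ_m/S_su = 820.16/374 + 2063.4/1030 = 2.19295 + 2.00335 = 4.1963
n_f = 1/4.1963 = 0.2383

0.238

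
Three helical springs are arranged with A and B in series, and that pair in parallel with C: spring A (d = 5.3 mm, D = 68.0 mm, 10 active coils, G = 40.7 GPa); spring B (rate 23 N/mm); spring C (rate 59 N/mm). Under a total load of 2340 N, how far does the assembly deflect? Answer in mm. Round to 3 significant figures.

38.9 mm

k_A = Gd⁴/(8D³N_a) = (40.7×10³)(5.3⁴)/(8·68.0³·10) = 1.2767 N/mm
Springs A,B series: k_AB = 1/(1/1.2767+1/23) = 1.2095 N/mm; parallel with C: k_eq = 1.2095+59 = 60.21 N/mm
δ = F/k_eq = 2340/60.21 = 38.864 mm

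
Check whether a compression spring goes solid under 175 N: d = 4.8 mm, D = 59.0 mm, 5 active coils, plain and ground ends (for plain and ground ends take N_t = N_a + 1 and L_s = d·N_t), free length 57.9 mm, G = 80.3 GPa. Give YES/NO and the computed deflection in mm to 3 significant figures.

k = Gd⁴/(8D³N_a) = (80.3×10³)(4.8⁴)/(8·59.0³·5) = 5.1888 N/mm
N_t = 6; L_s = 4.8·6 = 28.8 mm; δ_solid = L₀ − L_s = 57.9 − 28.8 = 29.1 mm
δ = F/k = 175/5.1888 = 33.727 mm
δ ≥ δ_solid → spring goes solid

YES, δ = 33.7 mm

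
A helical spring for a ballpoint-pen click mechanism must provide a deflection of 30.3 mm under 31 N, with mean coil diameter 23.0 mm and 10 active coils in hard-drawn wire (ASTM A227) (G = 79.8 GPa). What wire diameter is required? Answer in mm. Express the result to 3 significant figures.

1.88 mm

Required rate k = F/δ = 31/30.3 = 1.0231 N/mm
d = (8D³N_a·k / G)^(1/4) = (8·23.0³·10·1.0231 / (79.8×10³))^0.25
  = (12.479)^0.25 = 1.8795 mm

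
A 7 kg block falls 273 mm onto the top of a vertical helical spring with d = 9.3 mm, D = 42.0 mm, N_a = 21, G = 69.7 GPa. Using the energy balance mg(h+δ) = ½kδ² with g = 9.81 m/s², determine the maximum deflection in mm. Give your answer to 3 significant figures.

31.6 mm

k = Gd⁴/(8D³N_a) = (69.7×10³)(9.3⁴)/(8·42.0³·21) = 41.89 N/mm
W = mg = 7 × 9.81 = 68.67 N
½kδ² − Wδ − Wh = 0 → δ = (W + √(W² + 2kWh))/k
δ = (68.67 + √(4715.6 + 1.57061e+06))/41.89 = (68.67 + 1255.1)/41.89 = 31.602 mm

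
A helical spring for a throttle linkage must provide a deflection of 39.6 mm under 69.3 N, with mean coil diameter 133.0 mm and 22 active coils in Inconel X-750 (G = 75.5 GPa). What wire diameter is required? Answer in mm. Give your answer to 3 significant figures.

9.90 mm

Required rate k = F/δ = 69.3/39.6 = 1.75 N/mm
d = (8D³N_a·k / G)^(1/4) = (8·133.0³·22·1.75 / (75.5×10³))^0.25
  = (9597.5)^0.25 = 9.8978 mm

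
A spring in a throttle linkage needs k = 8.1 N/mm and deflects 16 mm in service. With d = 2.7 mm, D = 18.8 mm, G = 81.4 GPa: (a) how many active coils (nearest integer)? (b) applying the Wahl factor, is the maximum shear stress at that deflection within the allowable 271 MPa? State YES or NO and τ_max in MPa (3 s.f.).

N_a = Gd⁴/(8D³k) = (81.4×10³)(2.7⁴)/(8·18.8³·8.1) = 10.05 → N_a = 10
Actual rate k = Gd⁴/(8D³·10) = 8.138 N/mm
Working load F = kδ = 8.138·16 = 130.21 N
C = 18.8/2.7 = 6.9630; K_W = (4C−1)/(4C−4)+0.615/C = 1.2141
τ_max = K_W·8FD/(πd³) = 1.2141·316.7 = 384.5 MPa
τ_max > 271 MPa → exceeds allowable

(a) 10 coils; (b) NO, τ_max = 385 MPa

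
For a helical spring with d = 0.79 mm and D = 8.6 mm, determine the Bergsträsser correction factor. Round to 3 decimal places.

1.123

C = D/d = 8.6/0.79 = 10.8861
K_B = (4C+2)/(4C−3) = 45.544/40.544 = 1.1233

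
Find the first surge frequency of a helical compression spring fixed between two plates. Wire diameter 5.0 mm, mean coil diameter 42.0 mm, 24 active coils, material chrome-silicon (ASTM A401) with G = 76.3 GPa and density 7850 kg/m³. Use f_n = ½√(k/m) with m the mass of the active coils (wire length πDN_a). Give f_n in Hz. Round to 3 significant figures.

k = Gd⁴/(8D³N_a) = (76.3×10³)(5.0⁴)/(8·42.0³·24) = 3.3524 N/mm = 3352.4 N/m
Wire length L = πDN_a = π·42.0·24 = 3166.7 mm
m = ρ·(πd²/4)·L = 7850 × 19.635×10⁻⁶ m² × 3.1667 m = 0.4881 kg
f_n = ½√(k/m) = 0.5·√(3352.4/0.4881) = 0.5·√(6868.2) = 41.437 Hz

41.4 Hz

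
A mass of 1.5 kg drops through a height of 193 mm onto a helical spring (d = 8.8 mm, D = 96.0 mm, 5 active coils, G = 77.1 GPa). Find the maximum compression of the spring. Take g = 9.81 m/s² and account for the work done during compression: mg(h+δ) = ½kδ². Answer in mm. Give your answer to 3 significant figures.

22.0 mm

k = Gd⁴/(8D³N_a) = (77.1×10³)(8.8⁴)/(8·96.0³·5) = 13.065 N/mm
W = mg = 1.5 × 9.81 = 14.715 N
½kδ² − Wδ − Wh = 0 → δ = (W + √(W² + 2kWh))/k
δ = (14.715 + √(216.53 + 74209.4))/13.065 = (14.715 + 272.81)/13.065 = 22.007 mm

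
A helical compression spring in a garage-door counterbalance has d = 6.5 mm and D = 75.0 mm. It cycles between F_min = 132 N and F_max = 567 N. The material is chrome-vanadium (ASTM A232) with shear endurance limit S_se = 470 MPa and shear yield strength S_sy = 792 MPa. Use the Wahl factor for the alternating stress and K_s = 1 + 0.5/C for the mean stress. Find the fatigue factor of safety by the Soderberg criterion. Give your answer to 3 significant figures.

1.47

C = D/d = 75.0/6.5 = 11.5385; K_W = (4C−1)/(4C−4)+0.615/C = 1.1245; K_s = 1+0.5/C = 1.0433
F_a = (F_max−F_min)/2 = 217.5 N; F_m = (F_max+F_min)/2 = 349.5 N
τ_a = K_W·8F_aD/(πd³) = 1.1245 × 151.26 = 170.09 MPa
τ_m = K_s·8F_mD/(πd³) = 1.0433 × 243.06 = 253.59 MPa
Soderberg: 1/n_f = τ_a/S_se + τ_m/S_sy = 170.09/470 + 253.59/792 = 0.36188 + 0.32019 = 0.68207
n_f = 1/0.68207 = 1.466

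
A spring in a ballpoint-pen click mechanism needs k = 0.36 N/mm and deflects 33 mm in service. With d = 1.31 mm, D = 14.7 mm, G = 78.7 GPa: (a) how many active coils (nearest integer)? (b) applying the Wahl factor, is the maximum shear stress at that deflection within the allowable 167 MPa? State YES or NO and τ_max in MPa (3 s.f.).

N_a = Gd⁴/(8D³k) = (78.7×10³)(1.31⁴)/(8·14.7³·0.36) = 25.33 → N_a = 25
Actual rate k = Gd⁴/(8D³·25) = 0.36482 N/mm
Working load F = kδ = 0.36482·33 = 12.039 N
C = 14.7/1.31 = 11.2214; K_W = (4C−1)/(4C−4)+0.615/C = 1.1282
τ_max = K_W·8FD/(πd³) = 1.1282·200.46 = 226.16 MPa
τ_max > 167 MPa → exceeds allowable

(a) 25 coils; (b) NO, τ_max = 226 MPa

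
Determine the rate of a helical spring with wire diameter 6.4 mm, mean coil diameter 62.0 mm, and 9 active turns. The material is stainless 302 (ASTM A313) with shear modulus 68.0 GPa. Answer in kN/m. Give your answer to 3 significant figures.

k = Gd⁴/(8D³N_a) = (68.0×10³ × 6.4⁴) / (8 × 62.0³ × 9)
  = 1.14085e+08 / 1.71596e+07 = 6.6485 N/mm

6.65 kN/m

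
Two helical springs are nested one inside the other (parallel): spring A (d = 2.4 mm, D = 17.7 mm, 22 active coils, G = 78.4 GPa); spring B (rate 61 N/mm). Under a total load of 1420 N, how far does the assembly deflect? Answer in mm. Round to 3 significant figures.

k_A = Gd⁴/(8D³N_a) = (78.4×10³)(2.4⁴)/(8·17.7³·22) = 2.6652 N/mm
Parallel: k_eq = 2.6652 + 61 = 63.665 N/mm
δ = F/k_eq = 1420/63.665 = 22.304 mm

22.3 mm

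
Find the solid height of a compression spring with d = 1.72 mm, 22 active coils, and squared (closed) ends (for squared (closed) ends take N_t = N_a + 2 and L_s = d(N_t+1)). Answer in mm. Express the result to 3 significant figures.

43.0 mm

squared (closed) ends: N_t = N_a + 2 = 22 + 2 = 24
L_s = d·(N_t+1) = 1.72 × 25 = 43 mm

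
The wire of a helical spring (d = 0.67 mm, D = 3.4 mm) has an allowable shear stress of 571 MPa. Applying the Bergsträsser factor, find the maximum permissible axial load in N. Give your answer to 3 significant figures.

C = D/d = 3.4/0.67 = 5.0746
K_B = (4C+2)/(4C−3) = 22.299/17.299 = 1.2890
τ_max = K·8FD/(πd³) → F_max = τ_allow·πd³/(8DK)
F_max = 571·π·0.67³/(8·3.4·1.2890) = 539.52/35.062 = 15.388 N

15.4 N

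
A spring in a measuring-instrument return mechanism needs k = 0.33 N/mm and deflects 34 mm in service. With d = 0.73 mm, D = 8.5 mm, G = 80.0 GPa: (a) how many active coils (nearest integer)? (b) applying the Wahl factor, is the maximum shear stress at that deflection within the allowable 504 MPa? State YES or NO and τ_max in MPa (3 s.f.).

N_a = Gd⁴/(8D³k) = (80.0×10³)(0.73⁴)/(8·8.5³·0.33) = 14.01 → N_a = 14
Actual rate k = Gd⁴/(8D³·14) = 0.3303 N/mm
Working load F = kδ = 0.3303·34 = 11.23 N
C = 8.5/0.73 = 11.6438; K_W = (4C−1)/(4C−4)+0.615/C = 1.1233
τ_max = K_W·8FD/(πd³) = 1.1233·624.85 = 701.88 MPa
τ_max > 504 MPa → exceeds allowable

(a) 14 coils; (b) NO, τ_max = 702 MPa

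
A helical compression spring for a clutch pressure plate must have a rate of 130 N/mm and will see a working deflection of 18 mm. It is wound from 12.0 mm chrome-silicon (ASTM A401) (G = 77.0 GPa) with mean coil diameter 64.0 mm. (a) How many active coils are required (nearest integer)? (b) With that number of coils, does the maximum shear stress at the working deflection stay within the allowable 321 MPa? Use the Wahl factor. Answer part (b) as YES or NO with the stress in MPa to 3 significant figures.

(a) 6 coils; (b) YES, τ_max = 278 MPa

N_a = Gd⁴/(8D³k) = (77.0×10³)(12.0⁴)/(8·64.0³·130) = 5.857 → N_a = 6
Actual rate k = Gd⁴/(8D³·6) = 126.89 N/mm
Working load F = kδ = 126.89·18 = 2284.1 N
C = 64.0/12.0 = 5.3333; K_W = (4C−1)/(4C−4)+0.615/C = 1.2884
τ_max = K_W·8FD/(πd³) = 1.2884·215.42 = 277.54 MPa
τ_max ≤ 321 MPa → acceptable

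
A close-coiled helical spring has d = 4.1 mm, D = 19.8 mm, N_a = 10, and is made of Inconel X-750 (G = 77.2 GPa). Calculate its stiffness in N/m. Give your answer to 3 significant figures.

35100 N/m

k = Gd⁴/(8D³N_a) = (77.2×10³ × 4.1⁴) / (8 × 19.8³ × 10)
  = 2.18149e+07 / 620991 = 35.129 N/mm = 35129 N/m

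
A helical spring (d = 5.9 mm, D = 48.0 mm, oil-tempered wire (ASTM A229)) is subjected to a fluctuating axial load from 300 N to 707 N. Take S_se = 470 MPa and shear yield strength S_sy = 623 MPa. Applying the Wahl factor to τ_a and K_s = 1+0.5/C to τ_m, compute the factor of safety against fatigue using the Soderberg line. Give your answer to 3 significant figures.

C = D/d = 48.0/5.9 = 8.1356; K_W = (4C−1)/(4C−4)+0.615/C = 1.1807; K_s = 1+0.5/C = 1.0615
F_a = (F_max−F_min)/2 = 203.5 N; F_m = (F_max+F_min)/2 = 503.5 N
τ_a = K_W·8F_aD/(πd³) = 1.1807 × 121.11 = 143 MPa
τ_m = K_s·8F_mD/(πd³) = 1.0615 × 299.66 = 318.07 MPa
Soderberg: 1/n_f = τ_a/S_se + τ_m/S_sy = 143/470 + 318.07/623 = 0.30425 + 0.51055 = 0.8148
n_f = 1/0.8148 = 1.227

1.23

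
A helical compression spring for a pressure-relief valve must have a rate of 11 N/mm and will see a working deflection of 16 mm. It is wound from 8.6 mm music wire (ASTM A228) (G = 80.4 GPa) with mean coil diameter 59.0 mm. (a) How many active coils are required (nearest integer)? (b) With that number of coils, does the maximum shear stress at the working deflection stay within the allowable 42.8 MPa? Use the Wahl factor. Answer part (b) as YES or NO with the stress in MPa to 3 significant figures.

N_a = Gd⁴/(8D³k) = (80.4×10³)(8.6⁴)/(8·59.0³·11) = 24.33 → N_a = 24
Actual rate k = Gd⁴/(8D³·24) = 11.153 N/mm
Working load F = kδ = 11.153·16 = 178.45 N
C = 59.0/8.6 = 6.8605; K_W = (4C−1)/(4C−4)+0.615/C = 1.2176
τ_max = K_W·8FD/(πd³) = 1.2176·42.151 = 51.324 MPa
τ_max > 42.8 MPa → exceeds allowable

(a) 24 coils; (b) NO, τ_max = 51.3 MPa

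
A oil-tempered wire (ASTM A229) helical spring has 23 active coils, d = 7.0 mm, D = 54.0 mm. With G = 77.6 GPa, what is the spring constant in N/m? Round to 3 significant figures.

k = Gd⁴/(8D³N_a) = (77.6×10³ × 7.0⁴) / (8 × 54.0³ × 23)
  = 1.86318e+08 / 2.89734e+07 = 6.4306 N/mm = 6430.6 N/m

6430 N/m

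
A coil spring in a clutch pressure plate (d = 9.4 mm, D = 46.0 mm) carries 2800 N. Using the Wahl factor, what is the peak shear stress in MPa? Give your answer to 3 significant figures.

521 MPa

Spring index C = D/d = 46.0/9.4 = 4.8936
K_W = (4C−1)/(4C−4) + 0.615/C = 18.574/15.574 + 0.1257 = 1.3183
τ₀ = 8FD/(πd³) = 8·2800·46.0/(π·9.4³) = 1.0304e+06/2609.4 = 394.89 MPa
τ_max = K·τ₀ = 1.3183 × 394.89 = 520.58 MPa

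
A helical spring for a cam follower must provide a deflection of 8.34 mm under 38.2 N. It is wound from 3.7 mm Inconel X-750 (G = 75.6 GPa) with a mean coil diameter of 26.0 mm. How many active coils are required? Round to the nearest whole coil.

Required rate k = F/δ = 38.2/8.34 = 4.5803 N/mm
N_a = Gd⁴/(8D³k) = (75.6×10³ × 3.7⁴)/(8 × 26.0³ × 4.5803)
    = 1.41687e+07 / 644032 = 22 → 22 coils

22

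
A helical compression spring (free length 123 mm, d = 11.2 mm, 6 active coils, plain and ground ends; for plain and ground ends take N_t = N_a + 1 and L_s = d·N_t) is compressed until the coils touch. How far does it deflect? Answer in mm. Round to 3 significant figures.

N_t = 7; L_s = 11.2·7 = 78.4 mm
δ_solid = L₀ − L_s = 123 − 78.4 = 44.6 mm

44.6 mm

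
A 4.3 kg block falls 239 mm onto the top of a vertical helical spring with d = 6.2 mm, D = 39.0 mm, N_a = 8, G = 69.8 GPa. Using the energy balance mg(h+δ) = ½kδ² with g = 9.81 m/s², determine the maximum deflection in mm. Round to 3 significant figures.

28.8 mm

k = Gd⁴/(8D³N_a) = (69.8×10³)(6.2⁴)/(8·39.0³·8) = 27.167 N/mm
W = mg = 4.3 × 9.81 = 42.183 N
½kδ² − Wδ − Wh = 0 → δ = (W + √(W² + 2kWh))/k
δ = (42.183 + √(1779.4 + 547790))/27.167 = (42.183 + 741.33)/27.167 = 28.84 mm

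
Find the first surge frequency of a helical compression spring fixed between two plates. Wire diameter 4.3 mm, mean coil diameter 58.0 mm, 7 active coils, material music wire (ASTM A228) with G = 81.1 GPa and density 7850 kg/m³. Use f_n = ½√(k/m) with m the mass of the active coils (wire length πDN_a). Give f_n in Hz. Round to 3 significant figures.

k = Gd⁴/(8D³N_a) = (81.1×10³)(4.3⁴)/(8·58.0³·7) = 2.5376 N/mm = 2537.6 N/m
Wire length L = πDN_a = π·58.0·7 = 1275.5 mm
m = ρ·(πd²/4)·L = 7850 × 14.522×10⁻⁶ m² × 1.2755 m = 0.1454 kg
f_n = ½√(k/m) = 0.5·√(2537.6/0.1454) = 0.5·√(17452) = 66.053 Hz

66.1 Hz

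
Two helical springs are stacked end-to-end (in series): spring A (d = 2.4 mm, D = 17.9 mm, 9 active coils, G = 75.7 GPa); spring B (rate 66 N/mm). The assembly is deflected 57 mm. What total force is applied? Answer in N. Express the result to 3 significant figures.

k_A = Gd⁴/(8D³N_a) = (75.7×10³)(2.4⁴)/(8·17.9³·9) = 6.082 N/mm
Series: 1/k_eq = 1/6.082 + 1/66 = 0.17957; k_eq = 5.5689 N/mm
F = k_eq·δ = 5.5689·57 = 317.42 N

317 N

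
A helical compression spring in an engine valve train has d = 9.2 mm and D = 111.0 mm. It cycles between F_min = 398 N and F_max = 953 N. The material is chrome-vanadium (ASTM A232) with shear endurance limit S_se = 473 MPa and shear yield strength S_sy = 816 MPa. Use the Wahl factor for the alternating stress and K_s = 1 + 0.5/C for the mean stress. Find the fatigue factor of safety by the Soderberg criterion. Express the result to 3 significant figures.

C = D/d = 111.0/9.2 = 12.0652; K_W = (4C−1)/(4C−4)+0.615/C = 1.1188; K_s = 1+0.5/C = 1.0414
F_a = (F_max−F_min)/2 = 277.5 N; F_m = (F_max+F_min)/2 = 675.5 N
τ_a = K_W·8F_aD/(πd³) = 1.1188 × 100.73 = 112.69 MPa
τ_m = K_s·8F_mD/(πd³) = 1.0414 × 245.2 = 255.36 MPa
Soderberg: 1/n_f = τ_a/S_se + τ_m/S_sy = 112.69/473 + 255.36/816 = 0.23825 + 0.31295 = 0.5512
n_f = 1/0.5512 = 1.814

1.81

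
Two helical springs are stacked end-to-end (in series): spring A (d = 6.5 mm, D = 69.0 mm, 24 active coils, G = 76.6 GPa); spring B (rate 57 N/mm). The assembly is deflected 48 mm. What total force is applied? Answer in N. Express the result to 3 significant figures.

k_A = Gd⁴/(8D³N_a) = (76.6×10³)(6.5⁴)/(8·69.0³·24) = 2.1679 N/mm
Series: 1/k_eq = 1/2.1679 + 1/57 = 0.47883; k_eq = 2.0884 N/mm
F = k_eq·δ = 2.0884·48 = 100.25 N

100 N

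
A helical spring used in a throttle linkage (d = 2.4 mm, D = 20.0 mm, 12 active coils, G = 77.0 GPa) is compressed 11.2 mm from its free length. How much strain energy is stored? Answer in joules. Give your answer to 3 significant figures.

0.209 J

k = Gd⁴/(8D³N_a) = (77.0×10³)(2.4⁴)/(8·20.0³·12) = 3.3264 N/mm
U = ½kδ² = 0.5 × 3.3264 × 11.2² = 208.63 N·mm = 0.20863 J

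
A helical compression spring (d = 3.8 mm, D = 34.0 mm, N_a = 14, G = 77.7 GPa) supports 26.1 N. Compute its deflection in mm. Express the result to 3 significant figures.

7.09 mm

k = Gd⁴/(8D³N_a) = (77.7×10³)(3.8⁴)/(8·34.0³·14) = 3.6804 N/mm
δ = F/k = 26.1 / 3.6804 = 7.0915 mm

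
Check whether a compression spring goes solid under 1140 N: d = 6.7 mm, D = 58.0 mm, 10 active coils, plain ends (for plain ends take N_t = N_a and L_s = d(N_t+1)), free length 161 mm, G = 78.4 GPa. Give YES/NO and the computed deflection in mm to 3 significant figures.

k = Gd⁴/(8D³N_a) = (78.4×10³)(6.7⁴)/(8·58.0³·10) = 10.121 N/mm
N_t = 10; L_s = 6.7·11 = 73.7 mm; δ_solid = L₀ − L_s = 161 − 73.7 = 87.3 mm
δ = F/k = 1140/10.121 = 112.63 mm
δ ≥ δ_solid → spring goes solid

YES, δ = 113 mm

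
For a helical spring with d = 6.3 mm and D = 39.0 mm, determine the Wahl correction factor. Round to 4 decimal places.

1.2438

C = D/d = 39.0/6.3 = 6.1905
K_W = (4C−1)/(4C−4) + 0.615/C = 23.762/20.762 + 0.0993 = 1.2438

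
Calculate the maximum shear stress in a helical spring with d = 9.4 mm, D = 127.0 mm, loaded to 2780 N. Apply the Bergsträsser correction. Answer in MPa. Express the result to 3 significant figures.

Spring index C = D/d = 127.0/9.4 = 13.5106
K_B = (4C+2)/(4C−3) = 56.043/51.043 = 1.0980
τ₀ = 8FD/(πd³) = 8·2780·127.0/(π·9.4³) = 2.82448e+06/2609.4 = 1082.4 MPa
τ_max = K·τ₀ = 1.0980 × 1082.4 = 1188.5 MPa

1190 MPa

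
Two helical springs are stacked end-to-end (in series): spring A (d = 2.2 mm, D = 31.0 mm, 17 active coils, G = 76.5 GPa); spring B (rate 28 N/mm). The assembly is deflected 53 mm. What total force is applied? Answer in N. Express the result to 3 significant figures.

23.1 N

k_A = Gd⁴/(8D³N_a) = (76.5×10³)(2.2⁴)/(8·31.0³·17) = 0.44231 N/mm
Series: 1/k_eq = 1/0.44231 + 1/28 = 2.2966; k_eq = 0.43543 N/mm
F = k_eq·δ = 0.43543·53 = 23.078 N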